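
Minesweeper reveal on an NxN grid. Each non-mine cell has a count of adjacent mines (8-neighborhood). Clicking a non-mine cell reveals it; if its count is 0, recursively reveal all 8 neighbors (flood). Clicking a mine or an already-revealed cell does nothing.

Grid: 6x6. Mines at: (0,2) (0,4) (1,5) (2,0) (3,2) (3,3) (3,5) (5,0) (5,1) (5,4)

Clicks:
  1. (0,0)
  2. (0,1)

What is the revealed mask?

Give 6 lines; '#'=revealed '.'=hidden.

Answer: ##....
##....
......
......
......
......

Derivation:
Click 1 (0,0) count=0: revealed 4 new [(0,0) (0,1) (1,0) (1,1)] -> total=4
Click 2 (0,1) count=1: revealed 0 new [(none)] -> total=4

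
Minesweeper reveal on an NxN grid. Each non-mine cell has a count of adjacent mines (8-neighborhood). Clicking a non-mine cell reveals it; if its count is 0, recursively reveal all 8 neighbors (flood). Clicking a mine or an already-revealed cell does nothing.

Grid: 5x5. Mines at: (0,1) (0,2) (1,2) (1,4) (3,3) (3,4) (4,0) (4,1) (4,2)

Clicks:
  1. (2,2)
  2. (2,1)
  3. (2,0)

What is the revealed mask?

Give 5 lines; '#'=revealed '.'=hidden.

Click 1 (2,2) count=2: revealed 1 new [(2,2)] -> total=1
Click 2 (2,1) count=1: revealed 1 new [(2,1)] -> total=2
Click 3 (2,0) count=0: revealed 5 new [(1,0) (1,1) (2,0) (3,0) (3,1)] -> total=7

Answer: .....
##...
###..
##...
.....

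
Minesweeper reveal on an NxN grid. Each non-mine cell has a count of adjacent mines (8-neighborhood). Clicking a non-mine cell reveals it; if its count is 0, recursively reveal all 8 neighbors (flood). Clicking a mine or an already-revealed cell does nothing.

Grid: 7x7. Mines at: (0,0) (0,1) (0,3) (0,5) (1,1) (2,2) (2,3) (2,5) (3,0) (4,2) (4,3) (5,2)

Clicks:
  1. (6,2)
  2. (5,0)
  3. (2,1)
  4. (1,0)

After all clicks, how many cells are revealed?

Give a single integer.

Click 1 (6,2) count=1: revealed 1 new [(6,2)] -> total=1
Click 2 (5,0) count=0: revealed 6 new [(4,0) (4,1) (5,0) (5,1) (6,0) (6,1)] -> total=7
Click 3 (2,1) count=3: revealed 1 new [(2,1)] -> total=8
Click 4 (1,0) count=3: revealed 1 new [(1,0)] -> total=9

Answer: 9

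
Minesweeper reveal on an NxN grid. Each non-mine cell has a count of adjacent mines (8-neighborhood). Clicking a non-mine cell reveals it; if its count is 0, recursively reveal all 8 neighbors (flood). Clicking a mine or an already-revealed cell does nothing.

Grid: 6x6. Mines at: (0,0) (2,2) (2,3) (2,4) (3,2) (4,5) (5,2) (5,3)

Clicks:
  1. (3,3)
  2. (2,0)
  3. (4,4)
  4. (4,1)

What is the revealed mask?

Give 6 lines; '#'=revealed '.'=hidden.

Answer: ......
##....
##....
##.#..
##..#.
##....

Derivation:
Click 1 (3,3) count=4: revealed 1 new [(3,3)] -> total=1
Click 2 (2,0) count=0: revealed 10 new [(1,0) (1,1) (2,0) (2,1) (3,0) (3,1) (4,0) (4,1) (5,0) (5,1)] -> total=11
Click 3 (4,4) count=2: revealed 1 new [(4,4)] -> total=12
Click 4 (4,1) count=2: revealed 0 new [(none)] -> total=12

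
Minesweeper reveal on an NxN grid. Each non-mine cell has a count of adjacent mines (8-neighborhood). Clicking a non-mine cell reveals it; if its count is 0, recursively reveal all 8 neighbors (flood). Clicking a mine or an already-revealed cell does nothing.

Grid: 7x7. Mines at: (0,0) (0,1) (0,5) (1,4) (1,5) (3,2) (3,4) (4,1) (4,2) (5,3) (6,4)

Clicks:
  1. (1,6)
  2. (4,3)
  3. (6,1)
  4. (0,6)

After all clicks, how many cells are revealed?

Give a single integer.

Answer: 9

Derivation:
Click 1 (1,6) count=2: revealed 1 new [(1,6)] -> total=1
Click 2 (4,3) count=4: revealed 1 new [(4,3)] -> total=2
Click 3 (6,1) count=0: revealed 6 new [(5,0) (5,1) (5,2) (6,0) (6,1) (6,2)] -> total=8
Click 4 (0,6) count=2: revealed 1 new [(0,6)] -> total=9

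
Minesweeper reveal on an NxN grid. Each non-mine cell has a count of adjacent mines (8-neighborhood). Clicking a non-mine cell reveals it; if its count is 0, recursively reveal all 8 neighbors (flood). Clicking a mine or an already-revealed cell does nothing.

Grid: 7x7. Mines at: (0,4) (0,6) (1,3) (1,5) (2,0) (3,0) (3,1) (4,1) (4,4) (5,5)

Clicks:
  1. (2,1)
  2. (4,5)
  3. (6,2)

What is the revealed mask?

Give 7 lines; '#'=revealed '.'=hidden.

Click 1 (2,1) count=3: revealed 1 new [(2,1)] -> total=1
Click 2 (4,5) count=2: revealed 1 new [(4,5)] -> total=2
Click 3 (6,2) count=0: revealed 10 new [(5,0) (5,1) (5,2) (5,3) (5,4) (6,0) (6,1) (6,2) (6,3) (6,4)] -> total=12

Answer: .......
.......
.#.....
.......
.....#.
#####..
#####..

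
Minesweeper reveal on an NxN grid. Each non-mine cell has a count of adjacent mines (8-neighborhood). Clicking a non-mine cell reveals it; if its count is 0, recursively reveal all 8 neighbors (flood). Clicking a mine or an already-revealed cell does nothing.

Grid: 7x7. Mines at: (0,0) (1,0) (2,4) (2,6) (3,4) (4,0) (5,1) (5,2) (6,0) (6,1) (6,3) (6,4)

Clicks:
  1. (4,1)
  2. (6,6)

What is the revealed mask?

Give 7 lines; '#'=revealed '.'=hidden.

Answer: .......
.......
.......
.....##
.#...##
.....##
.....##

Derivation:
Click 1 (4,1) count=3: revealed 1 new [(4,1)] -> total=1
Click 2 (6,6) count=0: revealed 8 new [(3,5) (3,6) (4,5) (4,6) (5,5) (5,6) (6,5) (6,6)] -> total=9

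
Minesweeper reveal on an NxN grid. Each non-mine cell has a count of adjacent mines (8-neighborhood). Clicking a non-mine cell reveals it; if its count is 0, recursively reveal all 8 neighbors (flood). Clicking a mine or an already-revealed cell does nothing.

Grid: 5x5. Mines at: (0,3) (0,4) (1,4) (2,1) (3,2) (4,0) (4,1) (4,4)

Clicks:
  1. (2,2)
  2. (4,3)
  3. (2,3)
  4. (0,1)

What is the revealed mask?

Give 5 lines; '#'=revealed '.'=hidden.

Click 1 (2,2) count=2: revealed 1 new [(2,2)] -> total=1
Click 2 (4,3) count=2: revealed 1 new [(4,3)] -> total=2
Click 3 (2,3) count=2: revealed 1 new [(2,3)] -> total=3
Click 4 (0,1) count=0: revealed 6 new [(0,0) (0,1) (0,2) (1,0) (1,1) (1,2)] -> total=9

Answer: ###..
###..
..##.
.....
...#.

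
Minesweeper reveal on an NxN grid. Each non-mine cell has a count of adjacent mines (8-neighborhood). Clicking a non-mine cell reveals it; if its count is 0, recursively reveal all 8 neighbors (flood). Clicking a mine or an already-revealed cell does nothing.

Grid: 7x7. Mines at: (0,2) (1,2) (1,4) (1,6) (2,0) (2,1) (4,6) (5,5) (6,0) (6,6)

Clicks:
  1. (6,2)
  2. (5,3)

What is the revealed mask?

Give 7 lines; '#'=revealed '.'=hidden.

Answer: .......
.......
..####.
######.
######.
#####..
.####..

Derivation:
Click 1 (6,2) count=0: revealed 25 new [(2,2) (2,3) (2,4) (2,5) (3,0) (3,1) (3,2) (3,3) (3,4) (3,5) (4,0) (4,1) (4,2) (4,3) (4,4) (4,5) (5,0) (5,1) (5,2) (5,3) (5,4) (6,1) (6,2) (6,3) (6,4)] -> total=25
Click 2 (5,3) count=0: revealed 0 new [(none)] -> total=25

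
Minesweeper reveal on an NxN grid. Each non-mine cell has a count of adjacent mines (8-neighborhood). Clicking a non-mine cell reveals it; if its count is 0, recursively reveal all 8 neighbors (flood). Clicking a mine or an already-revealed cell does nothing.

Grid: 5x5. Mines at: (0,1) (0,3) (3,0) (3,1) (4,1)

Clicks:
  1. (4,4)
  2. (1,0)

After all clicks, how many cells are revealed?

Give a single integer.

Click 1 (4,4) count=0: revealed 12 new [(1,2) (1,3) (1,4) (2,2) (2,3) (2,4) (3,2) (3,3) (3,4) (4,2) (4,3) (4,4)] -> total=12
Click 2 (1,0) count=1: revealed 1 new [(1,0)] -> total=13

Answer: 13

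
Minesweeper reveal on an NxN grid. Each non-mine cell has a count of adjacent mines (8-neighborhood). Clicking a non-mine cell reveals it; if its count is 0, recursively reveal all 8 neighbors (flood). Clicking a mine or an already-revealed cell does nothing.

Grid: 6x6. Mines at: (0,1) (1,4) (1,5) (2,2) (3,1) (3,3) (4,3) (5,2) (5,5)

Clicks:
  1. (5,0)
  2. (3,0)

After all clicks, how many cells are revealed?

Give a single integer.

Answer: 5

Derivation:
Click 1 (5,0) count=0: revealed 4 new [(4,0) (4,1) (5,0) (5,1)] -> total=4
Click 2 (3,0) count=1: revealed 1 new [(3,0)] -> total=5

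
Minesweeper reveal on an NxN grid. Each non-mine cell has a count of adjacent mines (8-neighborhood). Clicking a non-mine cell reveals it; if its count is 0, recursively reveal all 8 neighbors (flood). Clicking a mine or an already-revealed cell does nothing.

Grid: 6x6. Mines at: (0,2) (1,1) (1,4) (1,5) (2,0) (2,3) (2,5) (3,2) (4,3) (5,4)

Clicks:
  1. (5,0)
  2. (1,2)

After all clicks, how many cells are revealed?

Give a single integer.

Click 1 (5,0) count=0: revealed 8 new [(3,0) (3,1) (4,0) (4,1) (4,2) (5,0) (5,1) (5,2)] -> total=8
Click 2 (1,2) count=3: revealed 1 new [(1,2)] -> total=9

Answer: 9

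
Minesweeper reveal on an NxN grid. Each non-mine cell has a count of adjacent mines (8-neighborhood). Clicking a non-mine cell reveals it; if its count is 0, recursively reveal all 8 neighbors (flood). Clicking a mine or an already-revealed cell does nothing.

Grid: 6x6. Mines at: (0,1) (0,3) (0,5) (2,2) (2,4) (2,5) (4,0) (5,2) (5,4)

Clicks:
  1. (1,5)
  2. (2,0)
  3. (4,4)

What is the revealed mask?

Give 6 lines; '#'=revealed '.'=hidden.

Answer: ......
##...#
##....
##....
....#.
......

Derivation:
Click 1 (1,5) count=3: revealed 1 new [(1,5)] -> total=1
Click 2 (2,0) count=0: revealed 6 new [(1,0) (1,1) (2,0) (2,1) (3,0) (3,1)] -> total=7
Click 3 (4,4) count=1: revealed 1 new [(4,4)] -> total=8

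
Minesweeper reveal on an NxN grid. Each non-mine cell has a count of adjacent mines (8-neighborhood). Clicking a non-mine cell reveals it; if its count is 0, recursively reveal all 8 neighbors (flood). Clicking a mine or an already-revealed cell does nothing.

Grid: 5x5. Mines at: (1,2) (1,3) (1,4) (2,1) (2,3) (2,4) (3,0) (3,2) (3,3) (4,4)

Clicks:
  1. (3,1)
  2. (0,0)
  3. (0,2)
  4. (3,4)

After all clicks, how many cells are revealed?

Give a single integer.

Answer: 7

Derivation:
Click 1 (3,1) count=3: revealed 1 new [(3,1)] -> total=1
Click 2 (0,0) count=0: revealed 4 new [(0,0) (0,1) (1,0) (1,1)] -> total=5
Click 3 (0,2) count=2: revealed 1 new [(0,2)] -> total=6
Click 4 (3,4) count=4: revealed 1 new [(3,4)] -> total=7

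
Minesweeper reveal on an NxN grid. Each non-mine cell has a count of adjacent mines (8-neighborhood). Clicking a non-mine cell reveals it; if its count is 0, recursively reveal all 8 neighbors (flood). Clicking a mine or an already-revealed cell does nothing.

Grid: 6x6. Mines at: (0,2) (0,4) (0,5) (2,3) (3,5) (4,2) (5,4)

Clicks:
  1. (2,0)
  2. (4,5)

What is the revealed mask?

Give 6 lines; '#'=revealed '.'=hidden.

Click 1 (2,0) count=0: revealed 15 new [(0,0) (0,1) (1,0) (1,1) (1,2) (2,0) (2,1) (2,2) (3,0) (3,1) (3,2) (4,0) (4,1) (5,0) (5,1)] -> total=15
Click 2 (4,5) count=2: revealed 1 new [(4,5)] -> total=16

Answer: ##....
###...
###...
###...
##...#
##....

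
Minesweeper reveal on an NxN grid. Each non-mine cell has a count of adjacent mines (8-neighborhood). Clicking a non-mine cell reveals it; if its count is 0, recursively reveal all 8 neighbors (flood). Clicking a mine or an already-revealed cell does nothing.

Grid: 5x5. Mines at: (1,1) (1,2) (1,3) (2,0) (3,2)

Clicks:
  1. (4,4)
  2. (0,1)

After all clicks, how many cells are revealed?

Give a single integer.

Answer: 7

Derivation:
Click 1 (4,4) count=0: revealed 6 new [(2,3) (2,4) (3,3) (3,4) (4,3) (4,4)] -> total=6
Click 2 (0,1) count=2: revealed 1 new [(0,1)] -> total=7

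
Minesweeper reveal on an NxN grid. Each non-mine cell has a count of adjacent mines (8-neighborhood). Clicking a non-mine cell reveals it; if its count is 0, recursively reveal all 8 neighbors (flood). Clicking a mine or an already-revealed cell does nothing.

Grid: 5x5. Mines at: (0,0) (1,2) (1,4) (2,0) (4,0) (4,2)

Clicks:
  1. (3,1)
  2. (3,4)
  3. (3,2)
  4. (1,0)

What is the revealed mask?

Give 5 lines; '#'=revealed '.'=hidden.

Answer: .....
#....
...##
.####
...##

Derivation:
Click 1 (3,1) count=3: revealed 1 new [(3,1)] -> total=1
Click 2 (3,4) count=0: revealed 6 new [(2,3) (2,4) (3,3) (3,4) (4,3) (4,4)] -> total=7
Click 3 (3,2) count=1: revealed 1 new [(3,2)] -> total=8
Click 4 (1,0) count=2: revealed 1 new [(1,0)] -> total=9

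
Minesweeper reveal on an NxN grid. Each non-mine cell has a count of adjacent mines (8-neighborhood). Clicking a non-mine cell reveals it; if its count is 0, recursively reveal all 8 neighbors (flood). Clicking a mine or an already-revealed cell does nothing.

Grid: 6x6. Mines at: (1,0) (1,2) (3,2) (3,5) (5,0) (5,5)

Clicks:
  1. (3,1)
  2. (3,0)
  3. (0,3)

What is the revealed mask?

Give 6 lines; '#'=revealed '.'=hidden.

Answer: ...#..
......
##....
##....
##....
......

Derivation:
Click 1 (3,1) count=1: revealed 1 new [(3,1)] -> total=1
Click 2 (3,0) count=0: revealed 5 new [(2,0) (2,1) (3,0) (4,0) (4,1)] -> total=6
Click 3 (0,3) count=1: revealed 1 new [(0,3)] -> total=7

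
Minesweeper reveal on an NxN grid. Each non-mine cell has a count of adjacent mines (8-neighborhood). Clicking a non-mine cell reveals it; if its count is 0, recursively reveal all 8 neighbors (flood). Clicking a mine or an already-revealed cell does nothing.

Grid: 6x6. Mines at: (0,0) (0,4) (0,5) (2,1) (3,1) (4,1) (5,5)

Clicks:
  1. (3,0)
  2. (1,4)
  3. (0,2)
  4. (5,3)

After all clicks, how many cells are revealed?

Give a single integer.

Click 1 (3,0) count=3: revealed 1 new [(3,0)] -> total=1
Click 2 (1,4) count=2: revealed 1 new [(1,4)] -> total=2
Click 3 (0,2) count=0: revealed 6 new [(0,1) (0,2) (0,3) (1,1) (1,2) (1,3)] -> total=8
Click 4 (5,3) count=0: revealed 16 new [(1,5) (2,2) (2,3) (2,4) (2,5) (3,2) (3,3) (3,4) (3,5) (4,2) (4,3) (4,4) (4,5) (5,2) (5,3) (5,4)] -> total=24

Answer: 24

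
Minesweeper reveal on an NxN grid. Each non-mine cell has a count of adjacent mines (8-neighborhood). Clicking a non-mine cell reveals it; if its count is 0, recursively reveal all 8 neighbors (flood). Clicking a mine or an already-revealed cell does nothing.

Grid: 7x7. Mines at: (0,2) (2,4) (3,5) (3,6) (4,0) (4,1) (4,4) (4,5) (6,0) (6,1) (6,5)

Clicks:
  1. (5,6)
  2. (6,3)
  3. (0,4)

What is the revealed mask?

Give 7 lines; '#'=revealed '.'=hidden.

Click 1 (5,6) count=2: revealed 1 new [(5,6)] -> total=1
Click 2 (6,3) count=0: revealed 6 new [(5,2) (5,3) (5,4) (6,2) (6,3) (6,4)] -> total=7
Click 3 (0,4) count=0: revealed 10 new [(0,3) (0,4) (0,5) (0,6) (1,3) (1,4) (1,5) (1,6) (2,5) (2,6)] -> total=17

Answer: ...####
...####
.....##
.......
.......
..###.#
..###..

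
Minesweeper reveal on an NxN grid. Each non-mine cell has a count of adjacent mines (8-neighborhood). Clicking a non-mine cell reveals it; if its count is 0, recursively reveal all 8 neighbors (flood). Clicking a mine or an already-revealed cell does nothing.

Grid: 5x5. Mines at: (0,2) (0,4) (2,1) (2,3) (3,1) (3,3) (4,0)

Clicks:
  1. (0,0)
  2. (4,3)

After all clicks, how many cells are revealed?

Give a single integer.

Answer: 5

Derivation:
Click 1 (0,0) count=0: revealed 4 new [(0,0) (0,1) (1,0) (1,1)] -> total=4
Click 2 (4,3) count=1: revealed 1 new [(4,3)] -> total=5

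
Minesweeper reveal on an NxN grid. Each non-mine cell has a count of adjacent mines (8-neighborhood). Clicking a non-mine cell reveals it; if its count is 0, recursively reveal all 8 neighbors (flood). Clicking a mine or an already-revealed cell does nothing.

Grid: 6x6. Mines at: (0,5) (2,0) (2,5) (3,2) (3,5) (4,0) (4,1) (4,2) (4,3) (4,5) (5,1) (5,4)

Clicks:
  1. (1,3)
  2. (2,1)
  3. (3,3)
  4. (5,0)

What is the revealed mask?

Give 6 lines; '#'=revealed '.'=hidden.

Answer: #####.
#####.
.####.
...#..
......
#.....

Derivation:
Click 1 (1,3) count=0: revealed 14 new [(0,0) (0,1) (0,2) (0,3) (0,4) (1,0) (1,1) (1,2) (1,3) (1,4) (2,1) (2,2) (2,3) (2,4)] -> total=14
Click 2 (2,1) count=2: revealed 0 new [(none)] -> total=14
Click 3 (3,3) count=3: revealed 1 new [(3,3)] -> total=15
Click 4 (5,0) count=3: revealed 1 new [(5,0)] -> total=16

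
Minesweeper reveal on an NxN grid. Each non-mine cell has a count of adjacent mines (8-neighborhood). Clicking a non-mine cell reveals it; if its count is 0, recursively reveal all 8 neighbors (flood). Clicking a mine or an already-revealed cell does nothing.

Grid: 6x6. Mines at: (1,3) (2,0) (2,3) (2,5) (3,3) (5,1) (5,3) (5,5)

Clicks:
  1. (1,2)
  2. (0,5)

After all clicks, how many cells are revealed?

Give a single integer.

Answer: 5

Derivation:
Click 1 (1,2) count=2: revealed 1 new [(1,2)] -> total=1
Click 2 (0,5) count=0: revealed 4 new [(0,4) (0,5) (1,4) (1,5)] -> total=5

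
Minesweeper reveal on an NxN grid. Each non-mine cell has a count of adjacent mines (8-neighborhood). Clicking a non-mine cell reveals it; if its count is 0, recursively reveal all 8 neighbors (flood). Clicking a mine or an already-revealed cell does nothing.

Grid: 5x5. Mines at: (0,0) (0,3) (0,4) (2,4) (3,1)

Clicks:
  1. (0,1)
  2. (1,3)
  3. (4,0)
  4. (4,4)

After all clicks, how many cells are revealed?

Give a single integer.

Click 1 (0,1) count=1: revealed 1 new [(0,1)] -> total=1
Click 2 (1,3) count=3: revealed 1 new [(1,3)] -> total=2
Click 3 (4,0) count=1: revealed 1 new [(4,0)] -> total=3
Click 4 (4,4) count=0: revealed 6 new [(3,2) (3,3) (3,4) (4,2) (4,3) (4,4)] -> total=9

Answer: 9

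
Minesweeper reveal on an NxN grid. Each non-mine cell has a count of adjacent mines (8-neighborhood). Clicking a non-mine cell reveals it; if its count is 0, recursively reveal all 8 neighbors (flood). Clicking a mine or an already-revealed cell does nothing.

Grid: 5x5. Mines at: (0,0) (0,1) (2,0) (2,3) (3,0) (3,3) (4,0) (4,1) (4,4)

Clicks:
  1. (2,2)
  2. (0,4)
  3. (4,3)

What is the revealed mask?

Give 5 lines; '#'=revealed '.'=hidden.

Answer: ..###
..###
..#..
.....
...#.

Derivation:
Click 1 (2,2) count=2: revealed 1 new [(2,2)] -> total=1
Click 2 (0,4) count=0: revealed 6 new [(0,2) (0,3) (0,4) (1,2) (1,3) (1,4)] -> total=7
Click 3 (4,3) count=2: revealed 1 new [(4,3)] -> total=8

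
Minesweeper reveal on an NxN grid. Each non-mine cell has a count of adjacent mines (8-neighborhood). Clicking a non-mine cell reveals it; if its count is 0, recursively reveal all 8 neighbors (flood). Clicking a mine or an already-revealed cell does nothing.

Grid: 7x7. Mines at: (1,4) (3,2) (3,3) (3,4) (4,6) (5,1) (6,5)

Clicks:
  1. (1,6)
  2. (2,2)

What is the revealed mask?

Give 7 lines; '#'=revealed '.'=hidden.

Click 1 (1,6) count=0: revealed 8 new [(0,5) (0,6) (1,5) (1,6) (2,5) (2,6) (3,5) (3,6)] -> total=8
Click 2 (2,2) count=2: revealed 1 new [(2,2)] -> total=9

Answer: .....##
.....##
..#..##
.....##
.......
.......
.......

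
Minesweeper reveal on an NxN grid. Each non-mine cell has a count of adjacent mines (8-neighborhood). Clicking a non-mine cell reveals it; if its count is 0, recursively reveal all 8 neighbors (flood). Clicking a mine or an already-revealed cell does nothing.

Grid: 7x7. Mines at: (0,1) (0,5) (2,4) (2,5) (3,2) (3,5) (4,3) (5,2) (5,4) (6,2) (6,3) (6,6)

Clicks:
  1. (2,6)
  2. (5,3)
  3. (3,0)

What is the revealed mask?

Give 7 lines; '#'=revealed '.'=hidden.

Click 1 (2,6) count=2: revealed 1 new [(2,6)] -> total=1
Click 2 (5,3) count=5: revealed 1 new [(5,3)] -> total=2
Click 3 (3,0) count=0: revealed 12 new [(1,0) (1,1) (2,0) (2,1) (3,0) (3,1) (4,0) (4,1) (5,0) (5,1) (6,0) (6,1)] -> total=14

Answer: .......
##.....
##....#
##.....
##.....
##.#...
##.....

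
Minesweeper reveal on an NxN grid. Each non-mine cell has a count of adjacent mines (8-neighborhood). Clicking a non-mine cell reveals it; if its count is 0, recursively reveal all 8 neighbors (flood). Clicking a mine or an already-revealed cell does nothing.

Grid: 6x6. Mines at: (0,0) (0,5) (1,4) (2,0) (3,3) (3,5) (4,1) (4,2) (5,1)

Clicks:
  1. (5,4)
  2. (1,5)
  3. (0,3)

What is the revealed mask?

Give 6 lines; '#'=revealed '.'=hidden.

Answer: ...#..
.....#
......
......
...###
...###

Derivation:
Click 1 (5,4) count=0: revealed 6 new [(4,3) (4,4) (4,5) (5,3) (5,4) (5,5)] -> total=6
Click 2 (1,5) count=2: revealed 1 new [(1,5)] -> total=7
Click 3 (0,3) count=1: revealed 1 new [(0,3)] -> total=8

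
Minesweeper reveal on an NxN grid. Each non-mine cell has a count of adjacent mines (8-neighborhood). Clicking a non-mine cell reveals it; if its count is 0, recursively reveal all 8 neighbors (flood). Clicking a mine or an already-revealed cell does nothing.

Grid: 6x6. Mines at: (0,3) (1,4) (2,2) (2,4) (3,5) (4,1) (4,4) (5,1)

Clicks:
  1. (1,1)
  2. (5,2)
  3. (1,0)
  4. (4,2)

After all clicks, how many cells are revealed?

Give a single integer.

Click 1 (1,1) count=1: revealed 1 new [(1,1)] -> total=1
Click 2 (5,2) count=2: revealed 1 new [(5,2)] -> total=2
Click 3 (1,0) count=0: revealed 9 new [(0,0) (0,1) (0,2) (1,0) (1,2) (2,0) (2,1) (3,0) (3,1)] -> total=11
Click 4 (4,2) count=2: revealed 1 new [(4,2)] -> total=12

Answer: 12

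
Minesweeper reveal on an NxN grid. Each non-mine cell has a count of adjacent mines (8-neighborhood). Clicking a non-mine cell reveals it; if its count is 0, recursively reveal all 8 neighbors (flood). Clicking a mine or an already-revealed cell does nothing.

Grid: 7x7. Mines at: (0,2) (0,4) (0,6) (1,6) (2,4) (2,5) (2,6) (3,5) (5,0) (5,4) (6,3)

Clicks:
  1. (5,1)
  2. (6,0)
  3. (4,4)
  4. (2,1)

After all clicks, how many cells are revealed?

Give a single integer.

Answer: 23

Derivation:
Click 1 (5,1) count=1: revealed 1 new [(5,1)] -> total=1
Click 2 (6,0) count=1: revealed 1 new [(6,0)] -> total=2
Click 3 (4,4) count=2: revealed 1 new [(4,4)] -> total=3
Click 4 (2,1) count=0: revealed 20 new [(0,0) (0,1) (1,0) (1,1) (1,2) (1,3) (2,0) (2,1) (2,2) (2,3) (3,0) (3,1) (3,2) (3,3) (4,0) (4,1) (4,2) (4,3) (5,2) (5,3)] -> total=23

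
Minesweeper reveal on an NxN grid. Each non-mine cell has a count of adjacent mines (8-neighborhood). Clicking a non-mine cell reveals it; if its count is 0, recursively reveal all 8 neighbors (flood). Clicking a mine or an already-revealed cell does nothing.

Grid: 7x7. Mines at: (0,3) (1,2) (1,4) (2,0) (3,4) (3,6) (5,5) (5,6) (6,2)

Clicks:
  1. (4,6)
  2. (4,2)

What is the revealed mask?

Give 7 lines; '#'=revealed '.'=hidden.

Click 1 (4,6) count=3: revealed 1 new [(4,6)] -> total=1
Click 2 (4,2) count=0: revealed 17 new [(2,1) (2,2) (2,3) (3,0) (3,1) (3,2) (3,3) (4,0) (4,1) (4,2) (4,3) (5,0) (5,1) (5,2) (5,3) (6,0) (6,1)] -> total=18

Answer: .......
.......
.###...
####...
####..#
####...
##.....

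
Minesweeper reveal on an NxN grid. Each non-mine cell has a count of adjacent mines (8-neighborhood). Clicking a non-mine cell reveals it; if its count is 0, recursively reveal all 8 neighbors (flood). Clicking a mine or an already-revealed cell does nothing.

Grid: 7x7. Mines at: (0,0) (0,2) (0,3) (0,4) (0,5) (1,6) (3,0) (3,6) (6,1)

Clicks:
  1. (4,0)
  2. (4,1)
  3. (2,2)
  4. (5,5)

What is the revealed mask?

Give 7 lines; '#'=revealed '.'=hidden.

Click 1 (4,0) count=1: revealed 1 new [(4,0)] -> total=1
Click 2 (4,1) count=1: revealed 1 new [(4,1)] -> total=2
Click 3 (2,2) count=0: revealed 31 new [(1,1) (1,2) (1,3) (1,4) (1,5) (2,1) (2,2) (2,3) (2,4) (2,5) (3,1) (3,2) (3,3) (3,4) (3,5) (4,2) (4,3) (4,4) (4,5) (4,6) (5,1) (5,2) (5,3) (5,4) (5,5) (5,6) (6,2) (6,3) (6,4) (6,5) (6,6)] -> total=33
Click 4 (5,5) count=0: revealed 0 new [(none)] -> total=33

Answer: .......
.#####.
.#####.
.#####.
#######
.######
..#####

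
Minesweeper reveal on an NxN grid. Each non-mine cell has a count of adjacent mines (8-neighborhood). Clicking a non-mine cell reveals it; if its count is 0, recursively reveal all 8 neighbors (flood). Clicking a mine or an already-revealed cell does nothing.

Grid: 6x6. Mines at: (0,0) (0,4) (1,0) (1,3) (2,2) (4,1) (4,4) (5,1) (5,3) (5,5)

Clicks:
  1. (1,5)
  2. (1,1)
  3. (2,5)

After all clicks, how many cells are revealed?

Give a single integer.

Answer: 7

Derivation:
Click 1 (1,5) count=1: revealed 1 new [(1,5)] -> total=1
Click 2 (1,1) count=3: revealed 1 new [(1,1)] -> total=2
Click 3 (2,5) count=0: revealed 5 new [(1,4) (2,4) (2,5) (3,4) (3,5)] -> total=7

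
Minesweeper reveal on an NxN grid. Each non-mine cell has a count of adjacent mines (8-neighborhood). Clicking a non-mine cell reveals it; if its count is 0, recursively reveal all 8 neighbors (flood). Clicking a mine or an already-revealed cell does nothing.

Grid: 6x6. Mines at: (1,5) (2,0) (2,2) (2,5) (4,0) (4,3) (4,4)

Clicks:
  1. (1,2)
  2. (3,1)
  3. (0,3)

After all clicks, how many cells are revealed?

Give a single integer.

Answer: 11

Derivation:
Click 1 (1,2) count=1: revealed 1 new [(1,2)] -> total=1
Click 2 (3,1) count=3: revealed 1 new [(3,1)] -> total=2
Click 3 (0,3) count=0: revealed 9 new [(0,0) (0,1) (0,2) (0,3) (0,4) (1,0) (1,1) (1,3) (1,4)] -> total=11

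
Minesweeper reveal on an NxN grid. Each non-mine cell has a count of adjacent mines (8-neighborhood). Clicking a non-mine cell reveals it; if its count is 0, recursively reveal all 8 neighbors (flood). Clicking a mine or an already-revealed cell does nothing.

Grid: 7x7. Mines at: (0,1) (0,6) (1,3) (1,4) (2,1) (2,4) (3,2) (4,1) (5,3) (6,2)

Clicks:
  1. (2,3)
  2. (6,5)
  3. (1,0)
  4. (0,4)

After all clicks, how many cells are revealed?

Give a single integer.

Answer: 19

Derivation:
Click 1 (2,3) count=4: revealed 1 new [(2,3)] -> total=1
Click 2 (6,5) count=0: revealed 16 new [(1,5) (1,6) (2,5) (2,6) (3,4) (3,5) (3,6) (4,4) (4,5) (4,6) (5,4) (5,5) (5,6) (6,4) (6,5) (6,6)] -> total=17
Click 3 (1,0) count=2: revealed 1 new [(1,0)] -> total=18
Click 4 (0,4) count=2: revealed 1 new [(0,4)] -> total=19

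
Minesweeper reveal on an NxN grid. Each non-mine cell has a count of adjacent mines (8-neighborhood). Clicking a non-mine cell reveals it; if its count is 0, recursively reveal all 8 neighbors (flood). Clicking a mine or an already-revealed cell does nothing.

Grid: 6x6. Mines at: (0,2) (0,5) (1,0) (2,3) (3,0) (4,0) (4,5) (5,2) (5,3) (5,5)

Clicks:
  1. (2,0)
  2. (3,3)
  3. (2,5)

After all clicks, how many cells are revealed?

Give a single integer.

Answer: 8

Derivation:
Click 1 (2,0) count=2: revealed 1 new [(2,0)] -> total=1
Click 2 (3,3) count=1: revealed 1 new [(3,3)] -> total=2
Click 3 (2,5) count=0: revealed 6 new [(1,4) (1,5) (2,4) (2,5) (3,4) (3,5)] -> total=8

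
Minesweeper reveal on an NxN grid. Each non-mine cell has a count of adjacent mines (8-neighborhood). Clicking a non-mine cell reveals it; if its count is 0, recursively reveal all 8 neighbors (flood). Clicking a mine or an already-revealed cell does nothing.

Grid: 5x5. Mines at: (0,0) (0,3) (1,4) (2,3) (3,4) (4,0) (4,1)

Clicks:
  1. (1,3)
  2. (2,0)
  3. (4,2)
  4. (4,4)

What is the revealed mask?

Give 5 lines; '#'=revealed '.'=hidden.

Click 1 (1,3) count=3: revealed 1 new [(1,3)] -> total=1
Click 2 (2,0) count=0: revealed 9 new [(1,0) (1,1) (1,2) (2,0) (2,1) (2,2) (3,0) (3,1) (3,2)] -> total=10
Click 3 (4,2) count=1: revealed 1 new [(4,2)] -> total=11
Click 4 (4,4) count=1: revealed 1 new [(4,4)] -> total=12

Answer: .....
####.
###..
###..
..#.#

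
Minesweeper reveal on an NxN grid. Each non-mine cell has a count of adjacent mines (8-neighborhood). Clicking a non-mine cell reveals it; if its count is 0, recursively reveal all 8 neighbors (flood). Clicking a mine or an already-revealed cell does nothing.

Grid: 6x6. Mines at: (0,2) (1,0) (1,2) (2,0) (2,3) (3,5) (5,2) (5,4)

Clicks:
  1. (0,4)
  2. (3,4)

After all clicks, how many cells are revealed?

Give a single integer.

Click 1 (0,4) count=0: revealed 8 new [(0,3) (0,4) (0,5) (1,3) (1,4) (1,5) (2,4) (2,5)] -> total=8
Click 2 (3,4) count=2: revealed 1 new [(3,4)] -> total=9

Answer: 9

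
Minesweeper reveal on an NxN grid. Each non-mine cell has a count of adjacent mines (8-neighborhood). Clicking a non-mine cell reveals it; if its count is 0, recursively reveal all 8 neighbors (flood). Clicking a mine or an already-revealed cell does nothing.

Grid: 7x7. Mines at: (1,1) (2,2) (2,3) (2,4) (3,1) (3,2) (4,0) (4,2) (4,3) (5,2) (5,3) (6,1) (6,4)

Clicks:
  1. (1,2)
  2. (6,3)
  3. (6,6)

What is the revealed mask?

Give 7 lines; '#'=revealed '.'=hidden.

Answer: ..#####
..#####
.....##
....###
....###
....###
...#.##

Derivation:
Click 1 (1,2) count=3: revealed 1 new [(1,2)] -> total=1
Click 2 (6,3) count=3: revealed 1 new [(6,3)] -> total=2
Click 3 (6,6) count=0: revealed 22 new [(0,2) (0,3) (0,4) (0,5) (0,6) (1,3) (1,4) (1,5) (1,6) (2,5) (2,6) (3,4) (3,5) (3,6) (4,4) (4,5) (4,6) (5,4) (5,5) (5,6) (6,5) (6,6)] -> total=24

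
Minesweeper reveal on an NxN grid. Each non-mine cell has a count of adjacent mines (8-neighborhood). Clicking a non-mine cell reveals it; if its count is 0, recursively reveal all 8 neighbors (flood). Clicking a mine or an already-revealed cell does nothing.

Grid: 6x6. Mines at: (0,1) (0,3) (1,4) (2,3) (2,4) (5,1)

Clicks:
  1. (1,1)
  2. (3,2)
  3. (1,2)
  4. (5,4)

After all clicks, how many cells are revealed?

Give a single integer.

Click 1 (1,1) count=1: revealed 1 new [(1,1)] -> total=1
Click 2 (3,2) count=1: revealed 1 new [(3,2)] -> total=2
Click 3 (1,2) count=3: revealed 1 new [(1,2)] -> total=3
Click 4 (5,4) count=0: revealed 11 new [(3,3) (3,4) (3,5) (4,2) (4,3) (4,4) (4,5) (5,2) (5,3) (5,4) (5,5)] -> total=14

Answer: 14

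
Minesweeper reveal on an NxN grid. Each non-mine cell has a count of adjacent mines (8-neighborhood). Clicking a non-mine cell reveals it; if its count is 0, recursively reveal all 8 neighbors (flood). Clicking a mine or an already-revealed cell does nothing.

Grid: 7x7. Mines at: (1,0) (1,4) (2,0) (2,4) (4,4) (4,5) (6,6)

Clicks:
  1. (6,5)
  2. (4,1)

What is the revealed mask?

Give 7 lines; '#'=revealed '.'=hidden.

Click 1 (6,5) count=1: revealed 1 new [(6,5)] -> total=1
Click 2 (4,1) count=0: revealed 28 new [(0,1) (0,2) (0,3) (1,1) (1,2) (1,3) (2,1) (2,2) (2,3) (3,0) (3,1) (3,2) (3,3) (4,0) (4,1) (4,2) (4,3) (5,0) (5,1) (5,2) (5,3) (5,4) (5,5) (6,0) (6,1) (6,2) (6,3) (6,4)] -> total=29

Answer: .###...
.###...
.###...
####...
####...
######.
######.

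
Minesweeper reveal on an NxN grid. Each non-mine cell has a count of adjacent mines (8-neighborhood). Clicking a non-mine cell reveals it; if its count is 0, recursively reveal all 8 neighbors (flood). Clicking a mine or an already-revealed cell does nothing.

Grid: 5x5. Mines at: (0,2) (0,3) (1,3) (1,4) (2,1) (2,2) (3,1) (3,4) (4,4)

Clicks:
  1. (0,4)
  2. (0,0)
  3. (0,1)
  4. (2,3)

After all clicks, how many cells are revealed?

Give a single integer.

Click 1 (0,4) count=3: revealed 1 new [(0,4)] -> total=1
Click 2 (0,0) count=0: revealed 4 new [(0,0) (0,1) (1,0) (1,1)] -> total=5
Click 3 (0,1) count=1: revealed 0 new [(none)] -> total=5
Click 4 (2,3) count=4: revealed 1 new [(2,3)] -> total=6

Answer: 6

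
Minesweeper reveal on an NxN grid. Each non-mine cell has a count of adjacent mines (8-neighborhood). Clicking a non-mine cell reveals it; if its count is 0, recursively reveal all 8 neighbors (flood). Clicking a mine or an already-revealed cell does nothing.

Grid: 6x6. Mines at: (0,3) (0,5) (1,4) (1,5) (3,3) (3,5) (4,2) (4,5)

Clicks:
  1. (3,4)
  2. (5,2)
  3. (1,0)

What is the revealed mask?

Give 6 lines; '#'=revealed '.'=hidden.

Answer: ###...
###...
###...
###.#.
##....
###...

Derivation:
Click 1 (3,4) count=3: revealed 1 new [(3,4)] -> total=1
Click 2 (5,2) count=1: revealed 1 new [(5,2)] -> total=2
Click 3 (1,0) count=0: revealed 16 new [(0,0) (0,1) (0,2) (1,0) (1,1) (1,2) (2,0) (2,1) (2,2) (3,0) (3,1) (3,2) (4,0) (4,1) (5,0) (5,1)] -> total=18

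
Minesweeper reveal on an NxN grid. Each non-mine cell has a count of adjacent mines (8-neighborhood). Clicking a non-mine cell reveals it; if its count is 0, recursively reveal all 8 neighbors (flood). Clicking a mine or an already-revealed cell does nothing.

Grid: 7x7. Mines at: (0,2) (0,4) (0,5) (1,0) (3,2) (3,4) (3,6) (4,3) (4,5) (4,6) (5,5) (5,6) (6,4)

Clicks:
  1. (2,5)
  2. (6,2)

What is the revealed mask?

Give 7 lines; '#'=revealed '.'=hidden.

Answer: .......
.......
##...#.
##.....
###....
####...
####...

Derivation:
Click 1 (2,5) count=2: revealed 1 new [(2,5)] -> total=1
Click 2 (6,2) count=0: revealed 15 new [(2,0) (2,1) (3,0) (3,1) (4,0) (4,1) (4,2) (5,0) (5,1) (5,2) (5,3) (6,0) (6,1) (6,2) (6,3)] -> total=16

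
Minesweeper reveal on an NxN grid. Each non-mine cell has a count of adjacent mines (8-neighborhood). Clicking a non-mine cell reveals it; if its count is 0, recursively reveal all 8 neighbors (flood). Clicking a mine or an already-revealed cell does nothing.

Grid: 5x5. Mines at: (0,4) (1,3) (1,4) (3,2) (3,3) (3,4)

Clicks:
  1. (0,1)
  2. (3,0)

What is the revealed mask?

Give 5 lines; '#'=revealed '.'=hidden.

Answer: ###..
###..
###..
##...
##...

Derivation:
Click 1 (0,1) count=0: revealed 13 new [(0,0) (0,1) (0,2) (1,0) (1,1) (1,2) (2,0) (2,1) (2,2) (3,0) (3,1) (4,0) (4,1)] -> total=13
Click 2 (3,0) count=0: revealed 0 new [(none)] -> total=13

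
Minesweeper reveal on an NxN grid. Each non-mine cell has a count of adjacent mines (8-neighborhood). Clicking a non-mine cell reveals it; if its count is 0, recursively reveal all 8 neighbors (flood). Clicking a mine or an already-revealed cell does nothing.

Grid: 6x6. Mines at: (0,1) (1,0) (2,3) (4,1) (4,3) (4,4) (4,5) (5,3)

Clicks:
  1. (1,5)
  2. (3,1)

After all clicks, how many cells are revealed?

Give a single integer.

Click 1 (1,5) count=0: revealed 12 new [(0,2) (0,3) (0,4) (0,5) (1,2) (1,3) (1,4) (1,5) (2,4) (2,5) (3,4) (3,5)] -> total=12
Click 2 (3,1) count=1: revealed 1 new [(3,1)] -> total=13

Answer: 13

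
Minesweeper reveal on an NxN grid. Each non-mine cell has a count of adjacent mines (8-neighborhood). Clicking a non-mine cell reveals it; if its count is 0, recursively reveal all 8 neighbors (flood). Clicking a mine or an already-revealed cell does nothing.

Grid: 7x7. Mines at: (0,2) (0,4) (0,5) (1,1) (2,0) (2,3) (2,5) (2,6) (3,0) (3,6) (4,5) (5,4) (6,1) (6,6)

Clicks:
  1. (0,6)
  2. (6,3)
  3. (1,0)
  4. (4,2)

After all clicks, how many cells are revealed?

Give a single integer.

Answer: 12

Derivation:
Click 1 (0,6) count=1: revealed 1 new [(0,6)] -> total=1
Click 2 (6,3) count=1: revealed 1 new [(6,3)] -> total=2
Click 3 (1,0) count=2: revealed 1 new [(1,0)] -> total=3
Click 4 (4,2) count=0: revealed 9 new [(3,1) (3,2) (3,3) (4,1) (4,2) (4,3) (5,1) (5,2) (5,3)] -> total=12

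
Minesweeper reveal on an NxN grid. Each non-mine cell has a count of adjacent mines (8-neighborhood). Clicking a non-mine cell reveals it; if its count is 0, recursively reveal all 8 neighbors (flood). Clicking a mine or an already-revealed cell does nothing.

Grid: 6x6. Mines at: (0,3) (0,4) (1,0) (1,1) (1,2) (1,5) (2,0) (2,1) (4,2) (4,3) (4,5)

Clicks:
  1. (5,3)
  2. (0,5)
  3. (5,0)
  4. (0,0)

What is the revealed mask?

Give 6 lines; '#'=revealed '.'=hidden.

Answer: #....#
......
......
##....
##....
##.#..

Derivation:
Click 1 (5,3) count=2: revealed 1 new [(5,3)] -> total=1
Click 2 (0,5) count=2: revealed 1 new [(0,5)] -> total=2
Click 3 (5,0) count=0: revealed 6 new [(3,0) (3,1) (4,0) (4,1) (5,0) (5,1)] -> total=8
Click 4 (0,0) count=2: revealed 1 new [(0,0)] -> total=9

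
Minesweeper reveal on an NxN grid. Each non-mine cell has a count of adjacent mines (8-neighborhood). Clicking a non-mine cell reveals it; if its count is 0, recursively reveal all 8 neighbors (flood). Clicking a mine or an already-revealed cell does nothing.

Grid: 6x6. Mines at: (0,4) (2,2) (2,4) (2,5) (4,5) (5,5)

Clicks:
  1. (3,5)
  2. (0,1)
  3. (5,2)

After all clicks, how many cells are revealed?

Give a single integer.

Click 1 (3,5) count=3: revealed 1 new [(3,5)] -> total=1
Click 2 (0,1) count=0: revealed 25 new [(0,0) (0,1) (0,2) (0,3) (1,0) (1,1) (1,2) (1,3) (2,0) (2,1) (3,0) (3,1) (3,2) (3,3) (3,4) (4,0) (4,1) (4,2) (4,3) (4,4) (5,0) (5,1) (5,2) (5,3) (5,4)] -> total=26
Click 3 (5,2) count=0: revealed 0 new [(none)] -> total=26

Answer: 26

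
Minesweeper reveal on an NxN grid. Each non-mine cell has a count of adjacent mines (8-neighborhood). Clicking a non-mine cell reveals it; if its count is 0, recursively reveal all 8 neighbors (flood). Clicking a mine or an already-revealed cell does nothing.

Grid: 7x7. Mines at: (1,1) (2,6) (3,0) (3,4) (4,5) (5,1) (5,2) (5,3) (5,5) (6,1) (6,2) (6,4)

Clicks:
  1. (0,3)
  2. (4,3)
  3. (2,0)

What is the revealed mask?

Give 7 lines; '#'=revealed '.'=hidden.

Click 1 (0,3) count=0: revealed 14 new [(0,2) (0,3) (0,4) (0,5) (0,6) (1,2) (1,3) (1,4) (1,5) (1,6) (2,2) (2,3) (2,4) (2,5)] -> total=14
Click 2 (4,3) count=3: revealed 1 new [(4,3)] -> total=15
Click 3 (2,0) count=2: revealed 1 new [(2,0)] -> total=16

Answer: ..#####
..#####
#.####.
.......
...#...
.......
.......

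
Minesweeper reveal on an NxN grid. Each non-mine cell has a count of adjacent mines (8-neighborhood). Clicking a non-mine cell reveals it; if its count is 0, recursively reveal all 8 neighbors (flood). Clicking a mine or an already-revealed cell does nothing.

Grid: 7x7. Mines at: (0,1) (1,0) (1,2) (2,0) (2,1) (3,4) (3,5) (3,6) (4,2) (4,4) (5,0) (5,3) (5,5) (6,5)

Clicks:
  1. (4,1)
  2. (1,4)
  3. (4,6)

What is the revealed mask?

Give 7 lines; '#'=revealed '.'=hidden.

Click 1 (4,1) count=2: revealed 1 new [(4,1)] -> total=1
Click 2 (1,4) count=0: revealed 12 new [(0,3) (0,4) (0,5) (0,6) (1,3) (1,4) (1,5) (1,6) (2,3) (2,4) (2,5) (2,6)] -> total=13
Click 3 (4,6) count=3: revealed 1 new [(4,6)] -> total=14

Answer: ...####
...####
...####
.......
.#....#
.......
.......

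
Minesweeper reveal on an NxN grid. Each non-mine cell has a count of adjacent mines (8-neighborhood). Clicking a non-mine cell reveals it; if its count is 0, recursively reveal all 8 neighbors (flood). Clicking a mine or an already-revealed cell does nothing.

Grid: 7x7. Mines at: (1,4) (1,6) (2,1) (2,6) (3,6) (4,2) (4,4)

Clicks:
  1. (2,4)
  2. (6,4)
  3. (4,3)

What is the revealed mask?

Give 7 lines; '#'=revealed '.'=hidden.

Answer: .......
.......
....#..
##.....
##.#.##
#######
#######

Derivation:
Click 1 (2,4) count=1: revealed 1 new [(2,4)] -> total=1
Click 2 (6,4) count=0: revealed 20 new [(3,0) (3,1) (4,0) (4,1) (4,5) (4,6) (5,0) (5,1) (5,2) (5,3) (5,4) (5,5) (5,6) (6,0) (6,1) (6,2) (6,3) (6,4) (6,5) (6,6)] -> total=21
Click 3 (4,3) count=2: revealed 1 new [(4,3)] -> total=22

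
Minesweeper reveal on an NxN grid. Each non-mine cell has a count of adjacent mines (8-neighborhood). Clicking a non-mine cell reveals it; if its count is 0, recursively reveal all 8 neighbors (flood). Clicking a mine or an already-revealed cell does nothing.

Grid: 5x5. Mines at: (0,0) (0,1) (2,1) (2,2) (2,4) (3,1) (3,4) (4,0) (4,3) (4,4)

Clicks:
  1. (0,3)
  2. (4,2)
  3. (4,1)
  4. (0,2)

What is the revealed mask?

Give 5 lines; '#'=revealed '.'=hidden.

Click 1 (0,3) count=0: revealed 6 new [(0,2) (0,3) (0,4) (1,2) (1,3) (1,4)] -> total=6
Click 2 (4,2) count=2: revealed 1 new [(4,2)] -> total=7
Click 3 (4,1) count=2: revealed 1 new [(4,1)] -> total=8
Click 4 (0,2) count=1: revealed 0 new [(none)] -> total=8

Answer: ..###
..###
.....
.....
.##..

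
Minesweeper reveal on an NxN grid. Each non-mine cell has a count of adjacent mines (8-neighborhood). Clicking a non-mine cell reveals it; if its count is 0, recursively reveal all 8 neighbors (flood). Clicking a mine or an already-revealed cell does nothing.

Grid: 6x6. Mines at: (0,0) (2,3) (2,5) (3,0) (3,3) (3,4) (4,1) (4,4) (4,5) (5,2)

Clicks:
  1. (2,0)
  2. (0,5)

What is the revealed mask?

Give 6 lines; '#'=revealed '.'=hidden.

Click 1 (2,0) count=1: revealed 1 new [(2,0)] -> total=1
Click 2 (0,5) count=0: revealed 10 new [(0,1) (0,2) (0,3) (0,4) (0,5) (1,1) (1,2) (1,3) (1,4) (1,5)] -> total=11

Answer: .#####
.#####
#.....
......
......
......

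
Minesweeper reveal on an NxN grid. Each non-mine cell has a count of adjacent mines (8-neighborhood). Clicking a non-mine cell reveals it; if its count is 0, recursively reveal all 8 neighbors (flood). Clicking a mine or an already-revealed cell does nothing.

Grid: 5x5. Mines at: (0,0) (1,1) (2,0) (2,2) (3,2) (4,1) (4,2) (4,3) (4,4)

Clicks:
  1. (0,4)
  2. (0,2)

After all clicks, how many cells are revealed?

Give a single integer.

Answer: 10

Derivation:
Click 1 (0,4) count=0: revealed 10 new [(0,2) (0,3) (0,4) (1,2) (1,3) (1,4) (2,3) (2,4) (3,3) (3,4)] -> total=10
Click 2 (0,2) count=1: revealed 0 new [(none)] -> total=10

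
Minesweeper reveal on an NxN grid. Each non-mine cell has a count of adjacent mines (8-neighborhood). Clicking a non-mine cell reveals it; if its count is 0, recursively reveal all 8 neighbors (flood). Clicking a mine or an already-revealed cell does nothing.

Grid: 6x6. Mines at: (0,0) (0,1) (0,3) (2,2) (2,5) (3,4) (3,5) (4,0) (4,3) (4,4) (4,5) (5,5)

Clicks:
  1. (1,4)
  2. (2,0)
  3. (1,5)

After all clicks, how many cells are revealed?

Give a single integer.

Click 1 (1,4) count=2: revealed 1 new [(1,4)] -> total=1
Click 2 (2,0) count=0: revealed 6 new [(1,0) (1,1) (2,0) (2,1) (3,0) (3,1)] -> total=7
Click 3 (1,5) count=1: revealed 1 new [(1,5)] -> total=8

Answer: 8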